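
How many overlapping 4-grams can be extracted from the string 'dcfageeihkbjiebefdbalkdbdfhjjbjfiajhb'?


String 'dcfageeihkbjiebefdbalkdbdfhjjbjfiajhb' has length L = 37.
Number of overlapping n-grams = L - n + 1
Substituting: 37 - 4 + 1 = 34

34


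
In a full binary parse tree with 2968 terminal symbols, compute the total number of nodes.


Leaf nodes (terminals): 2968
Internal nodes = n - 1 = 2968 - 1 = 2967
Total = leaves + internal = 2968 + 2967 = 5935

5935


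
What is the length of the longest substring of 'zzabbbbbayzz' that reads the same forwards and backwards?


Scanning 'zzabbbbbayzz' for palindromic substrings.
Substring at positions 2-8: 'abbbbba'.
Check: reverse('abbbbba') = 'abbbbba' -> palindrome confirmed.
Neighbouring characters ('z' / 'y') break symmetry, so it cannot extend further.
No longer palindromic substring exists; longest length = 7

7


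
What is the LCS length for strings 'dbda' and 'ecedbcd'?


DP table for LCS of 'dbda' and 'ecedbcd':
       e  c  e  d  b  c  d
    0  0  0  0  0  0  0  0
  d 0  0  0  0  1  1  1  1
  b 0  0  0  0  1  2  2  2
  d 0  0  0  0  1  2  2  3
  a 0  0  0  0  1  2  2  3
LCS: 'dbd'
LCS length = 3

3


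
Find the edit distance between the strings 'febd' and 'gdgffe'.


Building DP table for s1='febd' (len 4) and s2='gdgffe' (len 6):
       g  d  g  f  f  e
    0  1  2  3  4  5  6
  f 1  1  2  3  3  4  5
  e 2  2  2  3  4  4  4
  b 3  3  3  3  4  5  5
  d 4  4  3  4  4  5  6
Edit distance = dp[4][6] = 6

6


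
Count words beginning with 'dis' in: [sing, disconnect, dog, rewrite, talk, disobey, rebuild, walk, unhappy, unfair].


Checking each word for prefix 'dis':
  'sing' -> no (count: 0)
  'disconnect' -> YES, starts with 'dis' (count: 1)
  'dog' -> no (count: 1)
  'rewrite' -> no (count: 1)
  'talk' -> no (count: 1)
  'disobey' -> YES, starts with 'dis' (count: 2)
  'rebuild' -> no (count: 2)
  'walk' -> no (count: 2)
  'unhappy' -> no (count: 2)
  'unfair' -> no (count: 2)
Total with prefix 'dis': 2

2


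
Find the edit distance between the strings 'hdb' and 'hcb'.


Building DP table for s1='hdb' (len 3) and s2='hcb' (len 3):
       h  c  b
    0  1  2  3
  h 1  0  1  2
  d 2  1  1  2
  b 3  2  2  1
Edit distance = dp[3][3] = 1

1


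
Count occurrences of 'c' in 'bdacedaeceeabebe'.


Scanning 'bdacedaeceeabebe' for 'c':
  Position 3: 'c' -> MATCH (count: 1)
  Position 8: 'c' -> MATCH (count: 2)
Total occurrences of 'c': 2

2


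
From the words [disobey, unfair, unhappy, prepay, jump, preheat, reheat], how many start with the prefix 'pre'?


Checking each word for prefix 'pre':
  'disobey' -> no (count: 0)
  'unfair' -> no (count: 0)
  'unhappy' -> no (count: 0)
  'prepay' -> YES, starts with 'pre' (count: 1)
  'jump' -> no (count: 1)
  'preheat' -> YES, starts with 'pre' (count: 2)
  'reheat' -> no (count: 2)
Total with prefix 'pre': 2

2


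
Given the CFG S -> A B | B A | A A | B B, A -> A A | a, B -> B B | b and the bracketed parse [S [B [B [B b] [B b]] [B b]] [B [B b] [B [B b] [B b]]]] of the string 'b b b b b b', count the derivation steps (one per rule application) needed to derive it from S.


Every bracketed nonterminal node [X ...] in the tree is produced by exactly one rule application.
Reading the tree off as a leftmost derivation:
  Step 1: S  =>  B B   (applied S -> B B)
  Step 2: B B  =>  B B B   (applied B -> B B)
  Step 3: B B B  =>  B B B B   (applied B -> B B)
  Step 4: B B B B  =>  b B B B   (applied B -> b)
  Step 5: b B B B  =>  b b B B   (applied B -> b)
  Step 6: b b B B  =>  b b b B   (applied B -> b)
  Step 7: b b b B  =>  b b b B B   (applied B -> B B)
  Step 8: b b b B B  =>  b b b b B   (applied B -> b)
  Step 9: b b b b B  =>  b b b b B B   (applied B -> B B)
  Step 10: b b b b B B  =>  b b b b b B   (applied B -> b)
  Step 11: b b b b b B  =>  b b b b b b   (applied B -> b)
Final yield: b b b b b b
Total rewrite steps: 11

11


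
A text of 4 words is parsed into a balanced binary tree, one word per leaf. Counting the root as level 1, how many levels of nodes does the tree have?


In a balanced binary tree with n leaves the deepest leaf is ceil(log2(n)) edges below the root,
so counting node levels inclusive of root and leaves gives ceil(log2(n)) + 1 levels.
log2(4) = 2.0000
ceil(2.0000) = 2
levels = 2 + 1 = 3

3


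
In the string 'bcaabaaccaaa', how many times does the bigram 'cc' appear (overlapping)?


Scanning 'bcaabaaccaaa' for bigram 'cc':
  Position 0: 'bc' -> no
  Position 1: 'ca' -> no
  Position 2: 'aa' -> no
  Position 3: 'ab' -> no
  Position 4: 'ba' -> no
  Position 5: 'aa' -> no
  Position 6: 'ac' -> no
  Position 7: 'cc' -> MATCH
  Position 8: 'ca' -> no
  Position 9: 'aa' -> no
  Position 10: 'aa' -> no
Total matches: 1

1


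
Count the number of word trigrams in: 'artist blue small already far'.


Word trigrams from [5] words:
  Trigram 1: (artist blue small)
  Trigram 2: (blue small already)
  Trigram 3: (small already far)
Total word trigrams: 5 - 2 = 3

3


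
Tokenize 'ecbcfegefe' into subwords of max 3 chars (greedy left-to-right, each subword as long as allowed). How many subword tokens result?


'ecbcfegefe' has 10 characters.
Chunking with max size 3:
  Chunk 1: 'ecb' (positions 0-2)
  Chunk 2: 'cfe' (positions 3-5)
  Chunk 3: 'gef' (positions 6-8)
  Chunk 4: 'e' (positions 9-9)
Total chunks: ceil(10 / 3) = 4

4


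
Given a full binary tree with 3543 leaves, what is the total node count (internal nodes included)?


Leaf nodes (terminals): 3543
Internal nodes = n - 1 = 3543 - 1 = 3542
Total = leaves + internal = 3543 + 3542 = 7085

7085


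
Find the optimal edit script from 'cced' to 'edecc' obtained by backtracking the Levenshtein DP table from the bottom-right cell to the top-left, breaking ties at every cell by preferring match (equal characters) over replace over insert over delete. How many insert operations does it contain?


Edit distance = 4. Backtracking from cell (4, 5) with preference match > replace > insert > delete,
then listing the resulting alignment 'cced' -> 'edecc' left to right:
  Step 1: replace c->e
  Step 2: replace c->d
  Step 3: keep 'e'
  Step 4: insert 'c' [insertion #1]
  Step 5: replace d->c
Total insertions: 1

1


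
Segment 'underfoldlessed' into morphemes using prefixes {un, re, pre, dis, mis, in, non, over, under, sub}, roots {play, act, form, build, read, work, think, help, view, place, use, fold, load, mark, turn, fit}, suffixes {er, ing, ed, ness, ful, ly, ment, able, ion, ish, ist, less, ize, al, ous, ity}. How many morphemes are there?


Segmenting 'underfoldlessed' against the inventory:
  'under' -> prefix (morpheme 1)
  'fold' -> root (morpheme 2)
  'less' -> suffix (morpheme 3)
  'ed' -> suffix (morpheme 4)
Total morphemes: 4

4


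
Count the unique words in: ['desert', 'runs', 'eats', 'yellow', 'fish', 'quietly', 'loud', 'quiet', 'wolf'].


Listing all tokens and tracking unique types:
  Token 1: 'desert' -> NEW (unique so far: 1)
  Token 2: 'runs' -> NEW (unique so far: 2)
  Token 3: 'eats' -> NEW (unique so far: 3)
  Token 4: 'yellow' -> NEW (unique so far: 4)
  Token 5: 'fish' -> NEW (unique so far: 5)
  Token 6: 'quietly' -> NEW (unique so far: 6)
  Token 7: 'loud' -> NEW (unique so far: 7)
  Token 8: 'quiet' -> NEW (unique so far: 8)
  Token 9: 'wolf' -> NEW (unique so far: 9)
Unique types: ('desert', 'eats', 'fish', 'loud', 'quiet', 'quietly', 'runs', 'wolf', 'yellow')
Vocabulary size: 9

9


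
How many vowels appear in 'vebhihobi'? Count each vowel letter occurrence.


Scanning each character of 'vebhihobi':
  Position 1: 'v' -> consonant (running count: 0)
  Position 2: 'e' -> vowel (running count: 1)
  Position 3: 'b' -> consonant (running count: 1)
  Position 4: 'h' -> consonant (running count: 1)
  Position 5: 'i' -> vowel (running count: 2)
  Position 6: 'h' -> consonant (running count: 2)
  Position 7: 'o' -> vowel (running count: 3)
  Position 8: 'b' -> consonant (running count: 3)
  Position 9: 'i' -> vowel (running count: 4)
Total vowels: 4

4


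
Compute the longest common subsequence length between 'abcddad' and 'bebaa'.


DP table for LCS of 'abcddad' and 'bebaa':
       b  e  b  a  a
    0  0  0  0  0  0
  a 0  0  0  0  1  1
  b 0  1  1  1  1  1
  c 0  1  1  1  1  1
  d 0  1  1  1  1  1
  d 0  1  1  1  1  1
  a 0  1  1  1  2  2
  d 0  1  1  1  2  2
LCS: 'aa'
LCS length = 2

2


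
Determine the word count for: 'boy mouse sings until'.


Counting words by splitting on spaces:
  Word 1: 'boy'
  Word 2: 'mouse'
  Word 3: 'sings'
  Word 4: 'until'
Total words: 4

4


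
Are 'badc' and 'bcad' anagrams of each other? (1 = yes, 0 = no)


Sort characters of 'badc': 'abcd'
Sort characters of 'bcad': 'abcd'
Sorted forms match -> they ARE anagrams
Result: 1

1


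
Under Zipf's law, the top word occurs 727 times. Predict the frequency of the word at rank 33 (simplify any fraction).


Zipf's law: freq(rank) = f1 / rank
f1 = 727, rank = 33
freq = 727 / 33
GCD(727, 33) = 1
Simplified: 727/33

727/33


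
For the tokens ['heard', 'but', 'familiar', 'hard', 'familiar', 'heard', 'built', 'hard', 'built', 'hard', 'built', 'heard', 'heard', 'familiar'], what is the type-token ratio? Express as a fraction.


Tokens: 14
Unique types: ('built', 'but', 'familiar', 'hard', 'heard') = 5
TTR = 5/14
Already in lowest terms.

5/14


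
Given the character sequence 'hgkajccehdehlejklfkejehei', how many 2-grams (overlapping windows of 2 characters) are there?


String 'hgkajccehdehlejklfkejehei' has length L = 25.
Number of overlapping n-grams = L - n + 1
Substituting: 25 - 2 + 1 = 24

24


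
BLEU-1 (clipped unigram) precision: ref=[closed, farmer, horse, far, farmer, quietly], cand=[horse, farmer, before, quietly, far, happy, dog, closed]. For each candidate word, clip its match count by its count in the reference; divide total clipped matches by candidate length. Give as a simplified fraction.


Reference word counts: {'closed': 1, 'far': 1, 'farmer': 2, 'horse': 1, 'quietly': 1}
Checking each candidate word (with clipping):
  'horse' -> in reference (ref count 1, used 1/1) -> match (matches: 1)
  'farmer' -> in reference (ref count 2, used 1/2) -> match (matches: 2)
  'before' -> not in reference -> no match (matches: 2)
  'quietly' -> in reference (ref count 1, used 1/1) -> match (matches: 3)
  'far' -> in reference (ref count 1, used 1/1) -> match (matches: 4)
  'happy' -> not in reference -> no match (matches: 4)
  'dog' -> not in reference -> no match (matches: 4)
  'closed' -> in reference (ref count 1, used 1/1) -> match (matches: 5)
Clipped matches: 5, Candidate length: 8
Precision = 5/8

5/8


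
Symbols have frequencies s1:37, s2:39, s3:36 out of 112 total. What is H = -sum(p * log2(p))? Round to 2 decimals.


Computing entropy H = -sum(p_i * log2(p_i)):
  s1: p = 37/112 = 0.3304, -p*log2(p) = 0.5279
  s2: p = 39/112 = 0.3482, -p*log2(p) = 0.5300
  s3: p = 36/112 = 0.3214, -p*log2(p) = 0.5263
H = sum of terms = 1.5842
Rounded to 2 decimals: 1.58

1.58


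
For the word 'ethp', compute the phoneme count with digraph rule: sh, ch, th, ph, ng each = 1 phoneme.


Parsing 'ethp' greedily, digraphs first:
  'e' -> vowel phoneme (phonemes so far: 1)
  'th' -> digraph (1 consonant phoneme) (phonemes so far: 2)
  'p' -> consonant phoneme (phonemes so far: 3)
Total phonemes: 3

3


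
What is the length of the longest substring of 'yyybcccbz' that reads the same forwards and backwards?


Scanning 'yyybcccbz' for palindromic substrings.
Substring at positions 3-7: 'bcccb'.
Check: reverse('bcccb') = 'bcccb' -> palindrome confirmed.
Neighbouring characters ('y' / 'z') break symmetry, so it cannot extend further.
No longer palindromic substring exists; longest length = 5

5


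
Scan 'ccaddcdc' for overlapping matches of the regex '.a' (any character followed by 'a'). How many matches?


Pattern: .a means any character followed by 'a'.
Scanning 'ccaddcdc' position-by-position:
  Pos 0: window 'cc' -> no
  Pos 1: window 'ca' -> MATCH
  Pos 2: window 'ad' -> no
  Pos 3: window 'dd' -> no
  Pos 4: window 'dc' -> no
  Pos 5: window 'cd' -> no
  Pos 6: window 'dc' -> no
  Pos 7: window 'c' -> no
Total matches: 1

1


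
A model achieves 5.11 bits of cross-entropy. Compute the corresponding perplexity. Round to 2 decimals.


Perplexity formula: PP = 2^H
H = 5.11
PP = 2^5.11
Decompose: 2^5.11 = 2^5 * 2^0.11
2^5 = 32, 2^0.11 ~ 1.0792282
PP ~ 32 * 1.0792282 = 34.5353024
Rounded to 2 decimals: 34.54

34.54


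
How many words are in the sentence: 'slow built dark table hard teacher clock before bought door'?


Counting words by splitting on spaces:
  Word 1: 'slow'
  Word 2: 'built'
  Word 3: 'dark'
  Word 4: 'table'
  Word 5: 'hard'
  Word 6: 'teacher'
  Word 7: 'clock'
  Word 8: 'before'
  Word 9: 'bought'
  Word 10: 'door'
Total words: 10

10


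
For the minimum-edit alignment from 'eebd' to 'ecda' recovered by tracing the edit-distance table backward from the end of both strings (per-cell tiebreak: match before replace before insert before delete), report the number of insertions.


Edit distance = 3. Backtracking from cell (4, 4) with preference match > replace > insert > delete,
then listing the resulting alignment 'eebd' -> 'ecda' left to right:
  Step 1: keep 'e'
  Step 2: replace e->c
  Step 3: replace b->d
  Step 4: replace d->a
Total insertions: 0

0


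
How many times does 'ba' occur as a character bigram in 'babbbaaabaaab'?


Scanning 'babbbaaabaaab' for bigram 'ba':
  Position 0: 'ba' -> MATCH
  Position 1: 'ab' -> no
  Position 2: 'bb' -> no
  Position 3: 'bb' -> no
  Position 4: 'ba' -> MATCH
  Position 5: 'aa' -> no
  Position 6: 'aa' -> no
  Position 7: 'ab' -> no
  Position 8: 'ba' -> MATCH
  Position 9: 'aa' -> no
  Position 10: 'aa' -> no
  Position 11: 'ab' -> no
Total matches: 3

3


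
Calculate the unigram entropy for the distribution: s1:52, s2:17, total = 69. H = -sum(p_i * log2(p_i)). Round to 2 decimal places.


Computing entropy H = -sum(p_i * log2(p_i)):
  s1: p = 52/69 = 0.7536, -p*log2(p) = 0.3075
  s2: p = 17/69 = 0.2464, -p*log2(p) = 0.4979
H = sum of terms = 0.8054
Rounded to 2 decimals: 0.81

0.81


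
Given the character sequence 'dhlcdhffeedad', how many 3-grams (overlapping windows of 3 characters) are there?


String 'dhlcdhffeedad' has length L = 13.
Number of overlapping n-grams = L - n + 1
Substituting: 13 - 3 + 1 = 11

11


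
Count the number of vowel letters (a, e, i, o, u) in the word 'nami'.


Scanning each character of 'nami':
  Position 1: 'n' -> consonant (running count: 0)
  Position 2: 'a' -> vowel (running count: 1)
  Position 3: 'm' -> consonant (running count: 1)
  Position 4: 'i' -> vowel (running count: 2)
Total vowels: 2

2


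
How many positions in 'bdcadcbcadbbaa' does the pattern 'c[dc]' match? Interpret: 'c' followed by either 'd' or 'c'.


Pattern: c[dc] means 'c' followed by either 'd' or 'c'.
Scanning 'bdcadcbcadbbaa' position-by-position:
  Pos 0: window 'bd' -> no
  Pos 1: window 'dc' -> no
  Pos 2: window 'ca' -> no
  Pos 3: window 'ad' -> no
  Pos 4: window 'dc' -> no
  Pos 5: window 'cb' -> no
  Pos 6: window 'bc' -> no
  Pos 7: window 'ca' -> no
  Pos 8: window 'ad' -> no
  Pos 9: window 'db' -> no
  Pos 10: window 'bb' -> no
  Pos 11: window 'ba' -> no
  Pos 12: window 'aa' -> no
  Pos 13: window 'a' -> no
Total matches: 0

0


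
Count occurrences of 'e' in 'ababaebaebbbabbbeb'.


Scanning 'ababaebaebbbabbbeb' for 'e':
  Position 5: 'e' -> MATCH (count: 1)
  Position 8: 'e' -> MATCH (count: 2)
  Position 16: 'e' -> MATCH (count: 3)
Total occurrences of 'e': 3

3


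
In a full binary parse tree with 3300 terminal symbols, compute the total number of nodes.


Leaf nodes (terminals): 3300
Internal nodes = n - 1 = 3300 - 1 = 3299
Total = leaves + internal = 3300 + 3299 = 6599

6599


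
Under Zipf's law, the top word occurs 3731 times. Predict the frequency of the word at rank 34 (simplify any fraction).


Zipf's law: freq(rank) = f1 / rank
f1 = 3731, rank = 34
freq = 3731 / 34
GCD(3731, 34) = 1
Simplified: 3731/34

3731/34


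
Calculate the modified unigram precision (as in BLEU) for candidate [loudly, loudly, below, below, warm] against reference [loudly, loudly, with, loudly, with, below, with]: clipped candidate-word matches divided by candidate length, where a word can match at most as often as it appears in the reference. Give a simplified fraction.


Reference word counts: {'below': 1, 'loudly': 3, 'with': 3}
Checking each candidate word (with clipping):
  'loudly' -> in reference (ref count 3, used 1/3) -> match (matches: 1)
  'loudly' -> in reference (ref count 3, used 2/3) -> match (matches: 2)
  'below' -> in reference (ref count 1, used 1/1) -> match (matches: 3)
  'below' -> ref count 1 already used up (1/1) -> clipped, no match (matches: 3)
  'warm' -> not in reference -> no match (matches: 3)
Clipped matches: 3, Candidate length: 5
Precision = 3/5

3/5


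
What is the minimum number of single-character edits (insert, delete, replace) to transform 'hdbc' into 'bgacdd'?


Building DP table for s1='hdbc' (len 4) and s2='bgacdd' (len 6):
       b  g  a  c  d  d
    0  1  2  3  4  5  6
  h 1  1  2  3  4  5  6
  d 2  2  2  3  4  4  5
  b 3  2  3  3  4  5  5
  c 4  3  3  4  3  4  5
Edit distance = dp[4][6] = 5

5


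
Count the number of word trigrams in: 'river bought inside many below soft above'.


Word trigrams from [7] words:
  Trigram 1: (river bought inside)
  Trigram 2: (bought inside many)
  Trigram 3: (inside many below)
  Trigram 4: (many below soft)
  Trigram 5: (below soft above)
Total word trigrams: 7 - 2 = 5

5


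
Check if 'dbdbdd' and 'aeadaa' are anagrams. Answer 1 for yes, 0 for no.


Sort characters of 'dbdbdd': 'bbdddd'
Sort characters of 'aeadaa': 'aaaade'
Sorted forms differ -> they are NOT anagrams
Result: 0

0


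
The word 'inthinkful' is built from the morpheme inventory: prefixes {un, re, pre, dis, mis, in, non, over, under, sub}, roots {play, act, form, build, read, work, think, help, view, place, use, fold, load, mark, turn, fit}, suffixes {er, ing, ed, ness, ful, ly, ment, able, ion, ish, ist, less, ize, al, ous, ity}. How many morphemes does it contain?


Segmenting 'inthinkful' against the inventory:
  'in' -> prefix (morpheme 1)
  'think' -> root (morpheme 2)
  'ful' -> suffix (morpheme 3)
Total morphemes: 3

3


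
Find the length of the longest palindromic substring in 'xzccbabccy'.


Scanning 'xzccbabccy' for palindromic substrings.
Substring at positions 2-8: 'ccbabcc'.
Check: reverse('ccbabcc') = 'ccbabcc' -> palindrome confirmed.
Neighbouring characters ('z' / 'y') break symmetry, so it cannot extend further.
No longer palindromic substring exists; longest length = 7

7


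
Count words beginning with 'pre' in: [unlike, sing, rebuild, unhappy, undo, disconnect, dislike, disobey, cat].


Checking each word for prefix 'pre':
  'unlike' -> no (count: 0)
  'sing' -> no (count: 0)
  'rebuild' -> no (count: 0)
  'unhappy' -> no (count: 0)
  'undo' -> no (count: 0)
  'disconnect' -> no (count: 0)
  'dislike' -> no (count: 0)
  'disobey' -> no (count: 0)
  'cat' -> no (count: 0)
Total with prefix 'pre': 0

0


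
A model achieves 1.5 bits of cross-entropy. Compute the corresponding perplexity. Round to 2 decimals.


Perplexity formula: PP = 2^H
H = 1.5
PP = 2^1.5
Decompose: 2^1.5 = 2^1 * 2^0.5 = 2^1 * sqrt(2)
2^1 = 2, sqrt(2) ~ 1.4142136
PP ~ 2 * 1.4142136 = 2.8284272
Rounded to 2 decimals: 2.83

2.83


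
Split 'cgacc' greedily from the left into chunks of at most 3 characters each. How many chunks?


'cgacc' has 5 characters.
Chunking with max size 3:
  Chunk 1: 'cga' (positions 0-2)
  Chunk 2: 'cc' (positions 3-4)
Total chunks: ceil(5 / 3) = 2

2


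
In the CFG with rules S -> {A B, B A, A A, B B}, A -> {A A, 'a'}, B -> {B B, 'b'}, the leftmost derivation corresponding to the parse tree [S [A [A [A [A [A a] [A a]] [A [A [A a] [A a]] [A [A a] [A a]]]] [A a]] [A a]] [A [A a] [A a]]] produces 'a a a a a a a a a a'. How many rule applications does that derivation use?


Every bracketed nonterminal node [X ...] in the tree is produced by exactly one rule application.
Reading the tree off as a leftmost derivation:
  Step 1: S  =>  A A   (applied S -> A A)
  Step 2: A A  =>  A A A   (applied A -> A A)
  Step 3: A A A  =>  A A A A   (applied A -> A A)
  Step 4: A A A A  =>  A A A A A   (applied A -> A A)
  Step 5: A A A A A  =>  A A A A A A   (applied A -> A A)
  Step 6: A A A A A A  =>  a A A A A A   (applied A -> a)
  Step 7: a A A A A A  =>  a a A A A A   (applied A -> a)
  Step 8: a a A A A A  =>  a a A A A A A   (applied A -> A A)
  Step 9: a a A A A A A  =>  a a A A A A A A   (applied A -> A A)
  Step 10: a a A A A A A A  =>  a a a A A A A A   (applied A -> a)
  Step 11: a a a A A A A A  =>  a a a a A A A A   (applied A -> a)
  Step 12: a a a a A A A A  =>  a a a a A A A A A   (applied A -> A A)
  Step 13: a a a a A A A A A  =>  a a a a a A A A A   (applied A -> a)
  Step 14: a a a a a A A A A  =>  a a a a a a A A A   (applied A -> a)
  Step 15: a a a a a a A A A  =>  a a a a a a a A A   (applied A -> a)
  Step 16: a a a a a a a A A  =>  a a a a a a a a A   (applied A -> a)
  Step 17: a a a a a a a a A  =>  a a a a a a a a A A   (applied A -> A A)
  Step 18: a a a a a a a a A A  =>  a a a a a a a a a A   (applied A -> a)
  Step 19: a a a a a a a a a A  =>  a a a a a a a a a a   (applied A -> a)
Final yield: a a a a a a a a a a
Total rewrite steps: 19

19


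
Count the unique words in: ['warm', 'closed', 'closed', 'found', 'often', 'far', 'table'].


Listing all tokens and tracking unique types:
  Token 1: 'warm' -> NEW (unique so far: 1)
  Token 2: 'closed' -> NEW (unique so far: 2)
  Token 3: 'closed' -> duplicate (unique so far: 2)
  Token 4: 'found' -> NEW (unique so far: 3)
  Token 5: 'often' -> NEW (unique so far: 4)
  Token 6: 'far' -> NEW (unique so far: 5)
  Token 7: 'table' -> NEW (unique so far: 6)
Unique types: ('closed', 'far', 'found', 'often', 'table', 'warm')
Vocabulary size: 6

6


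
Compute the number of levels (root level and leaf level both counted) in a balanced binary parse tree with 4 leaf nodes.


In a balanced binary tree with n leaves the deepest leaf is ceil(log2(n)) edges below the root,
so counting node levels inclusive of root and leaves gives ceil(log2(n)) + 1 levels.
log2(4) = 2.0000
ceil(2.0000) = 2
levels = 2 + 1 = 3

3


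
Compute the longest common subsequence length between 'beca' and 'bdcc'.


DP table for LCS of 'beca' and 'bdcc':
       b  d  c  c
    0  0  0  0  0
  b 0  1  1  1  1
  e 0  1  1  1  1
  c 0  1  1  2  2
  a 0  1  1  2  2
LCS: 'bc'
LCS length = 2

2


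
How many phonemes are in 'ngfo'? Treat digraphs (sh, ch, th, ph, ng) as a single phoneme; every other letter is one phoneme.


Parsing 'ngfo' greedily, digraphs first:
  'ng' -> digraph (1 consonant phoneme) (phonemes so far: 1)
  'f' -> consonant phoneme (phonemes so far: 2)
  'o' -> vowel phoneme (phonemes so far: 3)
Total phonemes: 3

3


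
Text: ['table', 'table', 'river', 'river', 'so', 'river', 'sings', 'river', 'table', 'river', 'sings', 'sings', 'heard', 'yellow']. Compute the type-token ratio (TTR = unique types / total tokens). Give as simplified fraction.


Tokens: 14
Unique types: ('heard', 'river', 'sings', 'so', 'table', 'yellow') = 6
TTR = 6/14
Simplify: divide both by 2 -> 3/7
TTR = 3/7

3/7


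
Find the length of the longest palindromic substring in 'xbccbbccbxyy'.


Scanning 'xbccbbccbxyy' for palindromic substrings.
Substring at positions 0-9: 'xbccbbccbx'.
Check: reverse('xbccbbccbx') = 'xbccbbccbx' -> palindrome confirmed.
Neighbouring characters ('-' / 'y') break symmetry, so it cannot extend further.
No longer palindromic substring exists; longest length = 10

10


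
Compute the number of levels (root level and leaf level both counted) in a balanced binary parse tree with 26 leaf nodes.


In a balanced binary tree with n leaves the deepest leaf is ceil(log2(n)) edges below the root,
so counting node levels inclusive of root and leaves gives ceil(log2(n)) + 1 levels.
log2(26) = 4.7004
ceil(4.7004) = 5
levels = 5 + 1 = 6

6


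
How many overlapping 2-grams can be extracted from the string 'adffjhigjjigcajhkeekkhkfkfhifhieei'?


String 'adffjhigjjigcajhkeekkhkfkfhifhieei' has length L = 34.
Number of overlapping n-grams = L - n + 1
Substituting: 34 - 2 + 1 = 33

33


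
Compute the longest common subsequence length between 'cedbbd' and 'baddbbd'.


DP table for LCS of 'cedbbd' and 'baddbbd':
       b  a  d  d  b  b  d
    0  0  0  0  0  0  0  0
  c 0  0  0  0  0  0  0  0
  e 0  0  0  0  0  0  0  0
  d 0  0  0  1  1  1  1  1
  b 0  1  1  1  1  2  2  2
  b 0  1  1  1  1  2  3  3
  d 0  1  1  2  2  2  3  4
LCS: 'dbbd'
LCS length = 4

4


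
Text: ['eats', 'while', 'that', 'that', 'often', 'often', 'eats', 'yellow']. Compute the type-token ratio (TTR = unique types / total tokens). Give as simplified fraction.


Tokens: 8
Unique types: ('eats', 'often', 'that', 'while', 'yellow') = 5
TTR = 5/8
Already in lowest terms.

5/8


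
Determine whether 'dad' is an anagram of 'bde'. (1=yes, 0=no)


Sort characters of 'dad': 'add'
Sort characters of 'bde': 'bde'
Sorted forms differ -> they are NOT anagrams
Result: 0

0


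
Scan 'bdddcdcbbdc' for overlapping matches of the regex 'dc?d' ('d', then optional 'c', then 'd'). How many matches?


Pattern: dc?d means 'd', then optional 'c', then 'd'.
Scanning 'bdddcdcbbdc' position-by-position:
  Pos 0: window 'bdd' -> no
  Pos 1: window 'ddd' -> MATCH
  Pos 2: window 'ddc' -> MATCH
  Pos 3: window 'dcd' -> MATCH
  Pos 4: window 'cdc' -> no
  Pos 5: window 'dcb' -> no
  Pos 6: window 'cbb' -> no
  Pos 7: window 'bbd' -> no
  Pos 8: window 'bdc' -> no
  Pos 9: window 'dc' -> no
  Pos 10: window 'c' -> no
Total matches: 3

3


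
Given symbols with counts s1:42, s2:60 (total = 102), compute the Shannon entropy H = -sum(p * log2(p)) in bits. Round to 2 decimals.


Computing entropy H = -sum(p_i * log2(p_i)):
  s1: p = 42/102 = 0.4118, -p*log2(p) = 0.5271
  s2: p = 60/102 = 0.5882, -p*log2(p) = 0.4503
H = sum of terms = 0.9774
Rounded to 2 decimals: 0.98

0.98


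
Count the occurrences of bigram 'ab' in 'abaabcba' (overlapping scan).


Scanning 'abaabcba' for bigram 'ab':
  Position 0: 'ab' -> MATCH
  Position 1: 'ba' -> no
  Position 2: 'aa' -> no
  Position 3: 'ab' -> MATCH
  Position 4: 'bc' -> no
  Position 5: 'cb' -> no
  Position 6: 'ba' -> no
Total matches: 2

2


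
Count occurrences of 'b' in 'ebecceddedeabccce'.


Scanning 'ebecceddedeabccce' for 'b':
  Position 1: 'b' -> MATCH (count: 1)
  Position 12: 'b' -> MATCH (count: 2)
Total occurrences of 'b': 2

2


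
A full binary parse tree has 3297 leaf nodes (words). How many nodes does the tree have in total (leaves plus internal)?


Leaf nodes (terminals): 3297
Internal nodes = n - 1 = 3297 - 1 = 3296
Total = leaves + internal = 3297 + 3296 = 6593

6593


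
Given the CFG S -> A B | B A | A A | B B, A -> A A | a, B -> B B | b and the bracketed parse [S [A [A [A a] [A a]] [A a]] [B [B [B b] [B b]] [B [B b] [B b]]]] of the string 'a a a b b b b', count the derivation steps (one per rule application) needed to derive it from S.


Every bracketed nonterminal node [X ...] in the tree is produced by exactly one rule application.
Reading the tree off as a leftmost derivation:
  Step 1: S  =>  A B   (applied S -> A B)
  Step 2: A B  =>  A A B   (applied A -> A A)
  Step 3: A A B  =>  A A A B   (applied A -> A A)
  Step 4: A A A B  =>  a A A B   (applied A -> a)
  Step 5: a A A B  =>  a a A B   (applied A -> a)
  Step 6: a a A B  =>  a a a B   (applied A -> a)
  Step 7: a a a B  =>  a a a B B   (applied B -> B B)
  Step 8: a a a B B  =>  a a a B B B   (applied B -> B B)
  Step 9: a a a B B B  =>  a a a b B B   (applied B -> b)
  Step 10: a a a b B B  =>  a a a b b B   (applied B -> b)
  Step 11: a a a b b B  =>  a a a b b B B   (applied B -> B B)
  Step 12: a a a b b B B  =>  a a a b b b B   (applied B -> b)
  Step 13: a a a b b b B  =>  a a a b b b b   (applied B -> b)
Final yield: a a a b b b b
Total rewrite steps: 13

13


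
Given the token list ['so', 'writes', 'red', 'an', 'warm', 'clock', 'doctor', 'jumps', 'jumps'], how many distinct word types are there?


Listing all tokens and tracking unique types:
  Token 1: 'so' -> NEW (unique so far: 1)
  Token 2: 'writes' -> NEW (unique so far: 2)
  Token 3: 'red' -> NEW (unique so far: 3)
  Token 4: 'an' -> NEW (unique so far: 4)
  Token 5: 'warm' -> NEW (unique so far: 5)
  Token 6: 'clock' -> NEW (unique so far: 6)
  Token 7: 'doctor' -> NEW (unique so far: 7)
  Token 8: 'jumps' -> NEW (unique so far: 8)
  Token 9: 'jumps' -> duplicate (unique so far: 8)
Unique types: ('an', 'clock', 'doctor', 'jumps', 'red', 'so', 'warm', 'writes')
Vocabulary size: 8

8


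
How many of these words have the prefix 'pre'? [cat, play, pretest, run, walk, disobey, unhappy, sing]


Checking each word for prefix 'pre':
  'cat' -> no (count: 0)
  'play' -> no (count: 0)
  'pretest' -> YES, starts with 'pre' (count: 1)
  'run' -> no (count: 1)
  'walk' -> no (count: 1)
  'disobey' -> no (count: 1)
  'unhappy' -> no (count: 1)
  'sing' -> no (count: 1)
Total with prefix 'pre': 1

1


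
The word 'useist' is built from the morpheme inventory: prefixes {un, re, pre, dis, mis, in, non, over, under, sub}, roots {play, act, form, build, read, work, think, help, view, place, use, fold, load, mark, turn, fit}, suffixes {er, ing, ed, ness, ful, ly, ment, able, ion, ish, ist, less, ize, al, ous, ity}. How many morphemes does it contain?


Segmenting 'useist' against the inventory:
  'use' -> root (morpheme 1)
  'ist' -> suffix (morpheme 2)
Total morphemes: 2

2


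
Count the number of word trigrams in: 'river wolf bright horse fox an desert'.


Word trigrams from [7] words:
  Trigram 1: (river wolf bright)
  Trigram 2: (wolf bright horse)
  Trigram 3: (bright horse fox)
  Trigram 4: (horse fox an)
  Trigram 5: (fox an desert)
Total word trigrams: 7 - 2 = 5

5


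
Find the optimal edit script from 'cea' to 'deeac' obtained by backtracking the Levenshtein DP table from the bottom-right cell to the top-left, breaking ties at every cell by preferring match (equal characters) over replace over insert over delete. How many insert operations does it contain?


Edit distance = 3. Backtracking from cell (3, 5) with preference match > replace > insert > delete,
then listing the resulting alignment 'cea' -> 'deeac' left to right:
  Step 1: insert 'd' [insertion #1]
  Step 2: replace c->e
  Step 3: keep 'e'
  Step 4: keep 'a'
  Step 5: insert 'c' [insertion #2]
Total insertions: 2

2


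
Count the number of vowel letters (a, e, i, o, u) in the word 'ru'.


Scanning each character of 'ru':
  Position 1: 'r' -> consonant (running count: 0)
  Position 2: 'u' -> vowel (running count: 1)
Total vowels: 1

1


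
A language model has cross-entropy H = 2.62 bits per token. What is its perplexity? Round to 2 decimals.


Perplexity formula: PP = 2^H
H = 2.62
PP = 2^2.62
Decompose: 2^2.62 = 2^2 * 2^0.62
2^2 = 4, 2^0.62 ~ 1.5368752
PP ~ 4 * 1.5368752 = 6.1475008
Rounded to 2 decimals: 6.15

6.15


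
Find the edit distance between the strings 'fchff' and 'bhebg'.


Building DP table for s1='fchff' (len 5) and s2='bhebg' (len 5):
       b  h  e  b  g
    0  1  2  3  4  5
  f 1  1  2  3  4  5
  c 2  2  2  3  4  5
  h 3  3  2  3  4  5
  f 4  4  3  3  4  5
  f 5  5  4  4  4  5
Edit distance = dp[5][5] = 5

5


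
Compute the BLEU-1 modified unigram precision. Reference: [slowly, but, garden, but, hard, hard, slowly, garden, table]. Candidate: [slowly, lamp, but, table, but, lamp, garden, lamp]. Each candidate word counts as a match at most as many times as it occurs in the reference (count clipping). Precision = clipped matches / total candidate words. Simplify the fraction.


Reference word counts: {'but': 2, 'garden': 2, 'hard': 2, 'slowly': 2, 'table': 1}
Checking each candidate word (with clipping):
  'slowly' -> in reference (ref count 2, used 1/2) -> match (matches: 1)
  'lamp' -> not in reference -> no match (matches: 1)
  'but' -> in reference (ref count 2, used 1/2) -> match (matches: 2)
  'table' -> in reference (ref count 1, used 1/1) -> match (matches: 3)
  'but' -> in reference (ref count 2, used 2/2) -> match (matches: 4)
  'lamp' -> not in reference -> no match (matches: 4)
  'garden' -> in reference (ref count 2, used 1/2) -> match (matches: 5)
  'lamp' -> not in reference -> no match (matches: 5)
Clipped matches: 5, Candidate length: 8
Precision = 5/8

5/8


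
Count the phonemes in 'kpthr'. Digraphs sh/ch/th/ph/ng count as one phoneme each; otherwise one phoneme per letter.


Parsing 'kpthr' greedily, digraphs first:
  'k' -> consonant phoneme (phonemes so far: 1)
  'p' -> consonant phoneme (phonemes so far: 2)
  'th' -> digraph (1 consonant phoneme) (phonemes so far: 3)
  'r' -> consonant phoneme (phonemes so far: 4)
Total phonemes: 4

4


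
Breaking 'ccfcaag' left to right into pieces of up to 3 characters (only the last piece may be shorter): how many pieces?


'ccfcaag' has 7 characters.
Chunking with max size 3:
  Chunk 1: 'ccf' (positions 0-2)
  Chunk 2: 'caa' (positions 3-5)
  Chunk 3: 'g' (positions 6-6)
Total chunks: ceil(7 / 3) = 3

3


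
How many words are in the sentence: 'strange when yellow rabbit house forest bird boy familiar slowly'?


Counting words by splitting on spaces:
  Word 1: 'strange'
  Word 2: 'when'
  Word 3: 'yellow'
  Word 4: 'rabbit'
  Word 5: 'house'
  Word 6: 'forest'
  Word 7: 'bird'
  Word 8: 'boy'
  Word 9: 'familiar'
  Word 10: 'slowly'
Total words: 10

10


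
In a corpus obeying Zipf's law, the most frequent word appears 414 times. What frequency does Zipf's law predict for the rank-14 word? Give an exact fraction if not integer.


Zipf's law: freq(rank) = f1 / rank
f1 = 414, rank = 14
freq = 414 / 14
GCD(414, 14) = 2
Simplified: 207/7

207/7


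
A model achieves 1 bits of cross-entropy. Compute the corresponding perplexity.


Perplexity formula: PP = 2^H
H = 1
PP = 2^1
Steps: 2^1 = 2
PP = 2

2


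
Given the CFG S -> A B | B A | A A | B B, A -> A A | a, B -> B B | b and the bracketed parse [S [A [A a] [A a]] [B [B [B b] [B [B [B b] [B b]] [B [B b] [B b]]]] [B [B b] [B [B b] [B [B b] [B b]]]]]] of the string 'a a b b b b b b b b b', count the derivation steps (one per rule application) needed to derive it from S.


Every bracketed nonterminal node [X ...] in the tree is produced by exactly one rule application.
Reading the tree off as a leftmost derivation:
  Step 1: S  =>  A B   (applied S -> A B)
  Step 2: A B  =>  A A B   (applied A -> A A)
  Step 3: A A B  =>  a A B   (applied A -> a)
  Step 4: a A B  =>  a a B   (applied A -> a)
  Step 5: a a B  =>  a a B B   (applied B -> B B)
  Step 6: a a B B  =>  a a B B B   (applied B -> B B)
  Step 7: a a B B B  =>  a a b B B   (applied B -> b)
  Step 8: a a b B B  =>  a a b B B B   (applied B -> B B)
  Step 9: a a b B B B  =>  a a b B B B B   (applied B -> B B)
  Step 10: a a b B B B B  =>  a a b b B B B   (applied B -> b)
  Step 11: a a b b B B B  =>  a a b b b B B   (applied B -> b)
  Step 12: a a b b b B B  =>  a a b b b B B B   (applied B -> B B)
  Step 13: a a b b b B B B  =>  a a b b b b B B   (applied B -> b)
  Step 14: a a b b b b B B  =>  a a b b b b b B   (applied B -> b)
  Step 15: a a b b b b b B  =>  a a b b b b b B B   (applied B -> B B)
  Step 16: a a b b b b b B B  =>  a a b b b b b b B   (applied B -> b)
  Step 17: a a b b b b b b B  =>  a a b b b b b b B B   (applied B -> B B)
  Step 18: a a b b b b b b B B  =>  a a b b b b b b b B   (applied B -> b)
  Step 19: a a b b b b b b b B  =>  a a b b b b b b b B B   (applied B -> B B)
  Step 20: a a b b b b b b b B B  =>  a a b b b b b b b b B   (applied B -> b)
  Step 21: a a b b b b b b b b B  =>  a a b b b b b b b b b   (applied B -> b)
Final yield: a a b b b b b b b b b
Total rewrite steps: 21

21


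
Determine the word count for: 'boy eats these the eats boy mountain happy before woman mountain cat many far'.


Counting words by splitting on spaces:
  Word 1: 'boy'
  Word 2: 'eats'
  Word 3: 'these'
  Word 4: 'the'
  Word 5: 'eats'
  Word 6: 'boy'
  Word 7: 'mountain'
  Word 8: 'happy'
  Word 9: 'before'
  Word 10: 'woman'
  Word 11: 'mountain'
  Word 12: 'cat'
  Word 13: 'many'
  Word 14: 'far'
Total words: 14

14


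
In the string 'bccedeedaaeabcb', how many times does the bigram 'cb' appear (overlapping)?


Scanning 'bccedeedaaeabcb' for bigram 'cb':
  Position 0: 'bc' -> no
  Position 1: 'cc' -> no
  Position 2: 'ce' -> no
  Position 3: 'ed' -> no
  Position 4: 'de' -> no
  Position 5: 'ee' -> no
  Position 6: 'ed' -> no
  Position 7: 'da' -> no
  Position 8: 'aa' -> no
  Position 9: 'ae' -> no
  Position 10: 'ea' -> no
  Position 11: 'ab' -> no
  Position 12: 'bc' -> no
  Position 13: 'cb' -> MATCH
Total matches: 1

1


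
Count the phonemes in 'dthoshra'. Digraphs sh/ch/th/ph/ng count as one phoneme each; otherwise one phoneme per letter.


Parsing 'dthoshra' greedily, digraphs first:
  'd' -> consonant phoneme (phonemes so far: 1)
  'th' -> digraph (1 consonant phoneme) (phonemes so far: 2)
  'o' -> vowel phoneme (phonemes so far: 3)
  'sh' -> digraph (1 consonant phoneme) (phonemes so far: 4)
  'r' -> consonant phoneme (phonemes so far: 5)
  'a' -> vowel phoneme (phonemes so far: 6)
Total phonemes: 6

6


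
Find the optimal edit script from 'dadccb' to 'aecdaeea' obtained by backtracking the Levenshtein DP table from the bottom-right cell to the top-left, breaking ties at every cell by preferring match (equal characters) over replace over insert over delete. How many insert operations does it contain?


Edit distance = 7. Backtracking from cell (6, 8) with preference match > replace > insert > delete,
then listing the resulting alignment 'dadccb' -> 'aecdaeea' left to right:
  Step 1: insert 'a' [insertion #1]
  Step 2: replace d->e
  Step 3: replace a->c
  Step 4: keep 'd'
  Step 5: insert 'a' [insertion #2]
  Step 6: replace c->e
  Step 7: replace c->e
  Step 8: replace b->a
Total insertions: 2

2


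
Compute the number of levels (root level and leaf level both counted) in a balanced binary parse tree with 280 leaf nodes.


In a balanced binary tree with n leaves the deepest leaf is ceil(log2(n)) edges below the root,
so counting node levels inclusive of root and leaves gives ceil(log2(n)) + 1 levels.
log2(280) = 8.1293
ceil(8.1293) = 9
levels = 9 + 1 = 10

10


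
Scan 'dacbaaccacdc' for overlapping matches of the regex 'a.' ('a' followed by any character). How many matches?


Pattern: a. means 'a' followed by any character.
Scanning 'dacbaaccacdc' position-by-position:
  Pos 0: window 'da' -> no
  Pos 1: window 'ac' -> MATCH
  Pos 2: window 'cb' -> no
  Pos 3: window 'ba' -> no
  Pos 4: window 'aa' -> MATCH
  Pos 5: window 'ac' -> MATCH
  Pos 6: window 'cc' -> no
  Pos 7: window 'ca' -> no
  Pos 8: window 'ac' -> MATCH
  Pos 9: window 'cd' -> no
  Pos 10: window 'dc' -> no
  Pos 11: window 'c' -> no
Total matches: 4

4


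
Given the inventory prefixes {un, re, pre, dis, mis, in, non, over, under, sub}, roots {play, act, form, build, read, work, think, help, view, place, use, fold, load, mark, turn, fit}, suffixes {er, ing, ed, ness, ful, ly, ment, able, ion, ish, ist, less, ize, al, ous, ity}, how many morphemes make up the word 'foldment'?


Segmenting 'foldment' against the inventory:
  'fold' -> root (morpheme 1)
  'ment' -> suffix (morpheme 2)
Total morphemes: 2

2


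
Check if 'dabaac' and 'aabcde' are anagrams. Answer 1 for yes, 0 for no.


Sort characters of 'dabaac': 'aaabcd'
Sort characters of 'aabcde': 'aabcde'
Sorted forms differ -> they are NOT anagrams
Result: 0

0


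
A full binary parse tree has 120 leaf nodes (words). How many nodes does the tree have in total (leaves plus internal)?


Leaf nodes (terminals): 120
Internal nodes = n - 1 = 120 - 1 = 119
Total = leaves + internal = 120 + 119 = 239

239


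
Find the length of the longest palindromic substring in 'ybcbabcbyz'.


Scanning 'ybcbabcbyz' for palindromic substrings.
Substring at positions 0-8: 'ybcbabcby'.
Check: reverse('ybcbabcby') = 'ybcbabcby' -> palindrome confirmed.
Neighbouring characters ('-' / 'z') break symmetry, so it cannot extend further.
No longer palindromic substring exists; longest length = 9

9
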